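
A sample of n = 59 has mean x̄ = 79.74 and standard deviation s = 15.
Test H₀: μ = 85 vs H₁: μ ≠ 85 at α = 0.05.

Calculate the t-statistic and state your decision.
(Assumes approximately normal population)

Answer: t = -2.6936, reject H₀

Derivation:
df = n - 1 = 58
SE = s/√n = 15/√59 = 1.9528
t = (x̄ - μ₀)/SE = (79.74 - 85)/1.9528 = -2.6936
Critical value: t_{0.025,58} = ±2.002
p-value ≈ 0.0092
Decision: reject H₀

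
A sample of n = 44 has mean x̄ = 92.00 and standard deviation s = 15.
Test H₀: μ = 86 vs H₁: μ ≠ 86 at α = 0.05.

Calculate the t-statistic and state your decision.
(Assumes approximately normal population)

Answer: t = 2.6533, reject H₀

Derivation:
df = n - 1 = 43
SE = s/√n = 15/√44 = 2.2613
t = (x̄ - μ₀)/SE = (92.00 - 86)/2.2613 = 2.6533
Critical value: t_{0.025,43} = ±2.017
p-value ≈ 0.0111
Decision: reject H₀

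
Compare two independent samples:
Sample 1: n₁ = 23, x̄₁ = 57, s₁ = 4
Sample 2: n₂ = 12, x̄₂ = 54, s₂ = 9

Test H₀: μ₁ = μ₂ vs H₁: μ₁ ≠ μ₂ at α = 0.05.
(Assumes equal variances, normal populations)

Answer: t = 1.3727, fail to reject H₀

Derivation:
Pooled variance: s²_p = [22×4² + 11×9²]/(33) = 37.6667
s_p = 6.1373
SE = s_p×√(1/n₁ + 1/n₂) = 6.1373×√(1/23 + 1/12) = 2.1855
t = (x̄₁ - x̄₂)/SE = (57 - 54)/2.1855 = 1.3727
df = 33, t-critical = ±2.035
Decision: fail to reject H₀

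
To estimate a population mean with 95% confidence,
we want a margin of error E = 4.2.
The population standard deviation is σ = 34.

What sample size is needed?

z_0.025 = 1.960
n = (z×σ/E)² = (1.960×34/4.2)²
n = 251.7511
Round up: n = 252

Answer: n = 252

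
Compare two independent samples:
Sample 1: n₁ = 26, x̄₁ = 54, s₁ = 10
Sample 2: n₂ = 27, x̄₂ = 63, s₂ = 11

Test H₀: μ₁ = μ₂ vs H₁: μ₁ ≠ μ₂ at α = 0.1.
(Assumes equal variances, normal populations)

Pooled variance: s²_p = [25×10² + 26×11²]/(51) = 110.7059
s_p = 10.5217
SE = s_p×√(1/n₁ + 1/n₂) = 10.5217×√(1/26 + 1/27) = 2.8910
t = (x̄₁ - x̄₂)/SE = (54 - 63)/2.8910 = -3.1131
df = 51, t-critical = ±1.675
Decision: reject H₀

Answer: t = -3.1131, reject H₀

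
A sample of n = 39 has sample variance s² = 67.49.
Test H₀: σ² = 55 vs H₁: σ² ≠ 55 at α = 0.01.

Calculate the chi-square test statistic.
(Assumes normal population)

Answer: χ² = 46.6295, fail to reject H₀

Derivation:
df = n - 1 = 38
χ² = (n-1)s²/σ₀² = 38×67.49/55 = 46.6295
Critical values: χ²_{0.995,38} = 19.289, χ²_{0.005,38} = 64.181
Rejection region: χ² < 19.289 or χ² > 64.181
Decision: fail to reject H₀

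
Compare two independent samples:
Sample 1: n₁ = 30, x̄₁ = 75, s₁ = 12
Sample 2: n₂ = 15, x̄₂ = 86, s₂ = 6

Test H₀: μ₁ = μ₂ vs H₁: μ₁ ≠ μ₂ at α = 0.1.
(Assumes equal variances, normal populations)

Pooled variance: s²_p = [29×12² + 14×6²]/(43) = 108.8372
s_p = 10.4325
SE = s_p×√(1/n₁ + 1/n₂) = 10.4325×√(1/30 + 1/15) = 3.2990
t = (x̄₁ - x̄₂)/SE = (75 - 86)/3.2990 = -3.3343
df = 43, t-critical = ±1.681
Decision: reject H₀

Answer: t = -3.3343, reject H₀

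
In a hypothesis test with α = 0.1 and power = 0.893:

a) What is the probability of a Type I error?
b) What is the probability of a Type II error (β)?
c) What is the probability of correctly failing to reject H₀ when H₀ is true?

a) Type I error probability = α = 0.1
b) Power = P(reject H₀ | H₁ true) = 1 - β = 0.893, so Type II error probability = β = 1 - Power = 0.107
c) P(fail to reject H₀ | H₀ true) = 1 - α = 0.9

Answer: a) 0.1, b) 0.107, c) 0.9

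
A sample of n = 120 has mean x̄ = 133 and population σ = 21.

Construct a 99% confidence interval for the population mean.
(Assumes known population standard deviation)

Confidence level: 99%, α = 0.01
z_0.005 = 2.576
SE = σ/√n = 21/√120 = 1.9170
Margin of error = 2.576 × 1.9170 = 4.9382
CI: x̄ ± margin = 133 ± 4.9382
CI: (128.0618, 137.9382)

Answer: (128.0618, 137.9382)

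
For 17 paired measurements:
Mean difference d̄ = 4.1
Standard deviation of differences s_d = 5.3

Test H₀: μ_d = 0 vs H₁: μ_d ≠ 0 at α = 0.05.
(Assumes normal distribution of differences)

Answer: t = 3.1897, reject H₀

Derivation:
df = n - 1 = 16
SE = s_d/√n = 5.3/√17 = 1.2854
t = d̄/SE = 4.1/1.2854 = 3.1897
Critical value: t_{0.025,16} = ±2.120
p-value ≈ 0.0057
Decision: reject H₀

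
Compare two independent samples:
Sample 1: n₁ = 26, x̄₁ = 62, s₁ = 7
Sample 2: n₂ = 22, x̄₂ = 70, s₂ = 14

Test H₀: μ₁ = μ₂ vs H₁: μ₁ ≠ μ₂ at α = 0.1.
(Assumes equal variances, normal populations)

Answer: t = -2.5630, reject H₀

Derivation:
Pooled variance: s²_p = [25×7² + 21×14²]/(46) = 116.1087
s_p = 10.7754
SE = s_p×√(1/n₁ + 1/n₂) = 10.7754×√(1/26 + 1/22) = 3.1214
t = (x̄₁ - x̄₂)/SE = (62 - 70)/3.1214 = -2.5630
df = 46, t-critical = ±1.679
Decision: reject H₀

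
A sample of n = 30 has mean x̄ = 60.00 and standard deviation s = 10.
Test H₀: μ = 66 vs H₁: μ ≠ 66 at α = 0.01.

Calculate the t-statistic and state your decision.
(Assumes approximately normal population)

Answer: t = -3.2864, reject H₀

Derivation:
df = n - 1 = 29
SE = s/√n = 10/√30 = 1.8257
t = (x̄ - μ₀)/SE = (60.00 - 66)/1.8257 = -3.2864
Critical value: t_{0.005,29} = ±2.756
p-value ≈ 0.0027
Decision: reject H₀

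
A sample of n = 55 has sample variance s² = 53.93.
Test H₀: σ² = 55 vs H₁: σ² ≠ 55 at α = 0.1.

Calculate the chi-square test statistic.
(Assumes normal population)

df = n - 1 = 54
χ² = (n-1)s²/σ₀² = 54×53.93/55 = 52.9495
Critical values: χ²_{0.95,54} = 38.116, χ²_{0.05,54} = 72.153
Rejection region: χ² < 38.116 or χ² > 72.153
Decision: fail to reject H₀

Answer: χ² = 52.9495, fail to reject H₀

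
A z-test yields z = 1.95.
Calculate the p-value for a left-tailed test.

Answer: p-value ≈ 0.9744

Derivation:
For z = 1.95:
p = P(Z < 1.95) = Φ(1.95) = 0.9744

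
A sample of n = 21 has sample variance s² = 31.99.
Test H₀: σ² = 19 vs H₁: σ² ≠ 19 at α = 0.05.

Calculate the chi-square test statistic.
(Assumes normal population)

df = n - 1 = 20
χ² = (n-1)s²/σ₀² = 20×31.99/19 = 33.6737
Critical values: χ²_{0.975,20} = 9.591, χ²_{0.025,20} = 34.170
Rejection region: χ² < 9.591 or χ² > 34.170
Decision: fail to reject H₀

Answer: χ² = 33.6737, fail to reject H₀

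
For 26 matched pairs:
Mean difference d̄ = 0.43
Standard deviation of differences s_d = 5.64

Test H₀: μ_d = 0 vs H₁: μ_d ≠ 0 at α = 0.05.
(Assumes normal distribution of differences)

Answer: t = 0.3888, fail to reject H₀

Derivation:
df = n - 1 = 25
SE = s_d/√n = 5.64/√26 = 1.1061
t = d̄/SE = 0.43/1.1061 = 0.3888
Critical value: t_{0.025,25} = ±2.060
p-value ≈ 0.7007
Decision: fail to reject H₀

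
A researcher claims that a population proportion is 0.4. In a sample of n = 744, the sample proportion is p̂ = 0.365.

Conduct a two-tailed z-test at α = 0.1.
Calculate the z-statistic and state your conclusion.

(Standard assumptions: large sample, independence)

Answer: z = -1.9487, reject H₀

Derivation:
H₀: p = 0.4, H₁: p ≠ 0.4
Standard error: SE = √(p₀(1-p₀)/n) = √(0.4×0.6/744) = 0.017961
z-statistic: z = (p̂ - p₀)/SE = (0.365 - 0.4)/0.017961 = -1.9487
Critical value: z_0.05 = ±1.645
p-value = 0.0513
Decision: reject H₀ at α = 0.1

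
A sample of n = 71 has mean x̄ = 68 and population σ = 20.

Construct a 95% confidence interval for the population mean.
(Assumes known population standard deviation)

Confidence level: 95%, α = 0.05
z_0.025 = 1.960
SE = σ/√n = 20/√71 = 2.3736
Margin of error = 1.960 × 2.3736 = 4.6523
CI: x̄ ± margin = 68 ± 4.6523
CI: (63.3477, 72.6523)

Answer: (63.3477, 72.6523)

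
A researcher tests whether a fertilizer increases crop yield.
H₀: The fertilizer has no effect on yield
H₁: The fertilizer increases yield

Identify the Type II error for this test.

Answer: Failing to recommend an effective fertilizer

Derivation:
Type I error: rejecting H₀ when it is actually true (false positive).
Type II error: failing to reject H₀ when H₁ is actually true (false negative).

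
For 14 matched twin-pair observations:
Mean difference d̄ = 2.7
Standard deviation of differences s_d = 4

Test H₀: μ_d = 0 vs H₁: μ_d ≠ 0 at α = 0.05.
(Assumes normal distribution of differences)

df = n - 1 = 13
SE = s_d/√n = 4/√14 = 1.0690
t = d̄/SE = 2.7/1.0690 = 2.5257
Critical value: t_{0.025,13} = ±2.160
p-value ≈ 0.0253
Decision: reject H₀

Answer: t = 2.5257, reject H₀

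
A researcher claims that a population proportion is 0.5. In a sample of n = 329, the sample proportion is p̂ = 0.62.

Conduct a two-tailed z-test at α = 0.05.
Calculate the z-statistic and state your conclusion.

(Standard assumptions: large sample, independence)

Answer: z = 4.3532, reject H₀

Derivation:
H₀: p = 0.5, H₁: p ≠ 0.5
Standard error: SE = √(p₀(1-p₀)/n) = √(0.5×0.5/329) = 0.027566
z-statistic: z = (p̂ - p₀)/SE = (0.62 - 0.5)/0.027566 = 4.3532
Critical value: z_0.025 = ±1.960
p-value < 0.0001
Decision: reject H₀ at α = 0.05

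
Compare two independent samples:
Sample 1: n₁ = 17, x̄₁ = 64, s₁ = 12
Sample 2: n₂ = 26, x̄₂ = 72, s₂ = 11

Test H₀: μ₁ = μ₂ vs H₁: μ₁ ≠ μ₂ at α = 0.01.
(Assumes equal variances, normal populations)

Pooled variance: s²_p = [16×12² + 25×11²]/(41) = 129.9756
s_p = 11.4007
SE = s_p×√(1/n₁ + 1/n₂) = 11.4007×√(1/17 + 1/26) = 3.5559
t = (x̄₁ - x̄₂)/SE = (64 - 72)/3.5559 = -2.2498
df = 41, t-critical = ±2.701
Decision: fail to reject H₀

Answer: t = -2.2498, fail to reject H₀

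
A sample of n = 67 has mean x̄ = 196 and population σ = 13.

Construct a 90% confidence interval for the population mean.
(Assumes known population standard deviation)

Answer: (193.3874, 198.6126)

Derivation:
Confidence level: 90%, α = 0.1
z_0.05 = 1.645
SE = σ/√n = 13/√67 = 1.5882
Margin of error = 1.645 × 1.5882 = 2.6126
CI: x̄ ± margin = 196 ± 2.6126
CI: (193.3874, 198.6126)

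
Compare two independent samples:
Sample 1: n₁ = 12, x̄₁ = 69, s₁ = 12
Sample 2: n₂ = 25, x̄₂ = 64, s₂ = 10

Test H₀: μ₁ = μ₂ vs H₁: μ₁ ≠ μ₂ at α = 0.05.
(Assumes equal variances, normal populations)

Answer: t = 1.3345, fail to reject H₀

Derivation:
Pooled variance: s²_p = [11×12² + 24×10²]/(35) = 113.8286
s_p = 10.6690
SE = s_p×√(1/n₁ + 1/n₂) = 10.6690×√(1/12 + 1/25) = 3.7468
t = (x̄₁ - x̄₂)/SE = (69 - 64)/3.7468 = 1.3345
df = 35, t-critical = ±2.030
Decision: fail to reject H₀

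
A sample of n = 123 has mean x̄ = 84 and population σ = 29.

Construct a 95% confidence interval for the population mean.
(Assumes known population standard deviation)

Answer: (78.8750, 89.1250)

Derivation:
Confidence level: 95%, α = 0.05
z_0.025 = 1.960
SE = σ/√n = 29/√123 = 2.6148
Margin of error = 1.960 × 2.6148 = 5.1250
CI: x̄ ± margin = 84 ± 5.1250
CI: (78.8750, 89.1250)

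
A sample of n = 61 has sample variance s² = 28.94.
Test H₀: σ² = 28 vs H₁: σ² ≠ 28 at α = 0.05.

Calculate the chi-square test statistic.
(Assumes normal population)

Answer: χ² = 62.0143, fail to reject H₀

Derivation:
df = n - 1 = 60
χ² = (n-1)s²/σ₀² = 60×28.94/28 = 62.0143
Critical values: χ²_{0.975,60} = 40.482, χ²_{0.025,60} = 83.298
Rejection region: χ² < 40.482 or χ² > 83.298
Decision: fail to reject H₀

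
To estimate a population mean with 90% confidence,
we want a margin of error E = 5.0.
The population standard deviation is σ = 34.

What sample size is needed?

Answer: n = 126

Derivation:
z_0.05 = 1.645
n = (z×σ/E)² = (1.645×34/5.0)²
n = 125.1266
Round up: n = 126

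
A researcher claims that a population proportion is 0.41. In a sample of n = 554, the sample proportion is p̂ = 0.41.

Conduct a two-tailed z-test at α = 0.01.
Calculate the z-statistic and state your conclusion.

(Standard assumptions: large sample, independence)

H₀: p = 0.41, H₁: p ≠ 0.41
Standard error: SE = √(p₀(1-p₀)/n) = √(0.41×0.59/554) = 0.020896
z-statistic: z = (p̂ - p₀)/SE = (0.41 - 0.41)/0.020896 = 0.0000
Critical value: z_0.005 = ±2.576
p-value = 1.0000
Decision: fail to reject H₀ at α = 0.01

Answer: z = 0.0000, fail to reject H₀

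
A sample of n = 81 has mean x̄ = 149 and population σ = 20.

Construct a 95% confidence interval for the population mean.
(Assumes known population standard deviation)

Confidence level: 95%, α = 0.05
z_0.025 = 1.960
SE = σ/√n = 20/√81 = 2.2222
Margin of error = 1.960 × 2.2222 = 4.3555
CI: x̄ ± margin = 149 ± 4.3555
CI: (144.6445, 153.3555)

Answer: (144.6445, 153.3555)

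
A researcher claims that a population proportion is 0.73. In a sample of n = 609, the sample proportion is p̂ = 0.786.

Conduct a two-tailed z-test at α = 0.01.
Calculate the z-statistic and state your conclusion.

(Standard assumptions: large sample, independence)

H₀: p = 0.73, H₁: p ≠ 0.73
Standard error: SE = √(p₀(1-p₀)/n) = √(0.73×0.27/609) = 0.017990
z-statistic: z = (p̂ - p₀)/SE = (0.786 - 0.73)/0.017990 = 3.1128
Critical value: z_0.005 = ±2.576
p-value = 0.0019
Decision: reject H₀ at α = 0.01

Answer: z = 3.1128, reject H₀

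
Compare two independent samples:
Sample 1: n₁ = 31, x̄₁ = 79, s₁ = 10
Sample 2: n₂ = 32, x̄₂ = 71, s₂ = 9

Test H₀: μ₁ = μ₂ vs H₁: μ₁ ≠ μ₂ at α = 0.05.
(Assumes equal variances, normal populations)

Answer: t = 3.3399, reject H₀

Derivation:
Pooled variance: s²_p = [30×10² + 31×9²]/(61) = 90.3443
s_p = 9.5050
SE = s_p×√(1/n₁ + 1/n₂) = 9.5050×√(1/31 + 1/32) = 2.3953
t = (x̄₁ - x̄₂)/SE = (79 - 71)/2.3953 = 3.3399
df = 61, t-critical = ±2.000
Decision: reject H₀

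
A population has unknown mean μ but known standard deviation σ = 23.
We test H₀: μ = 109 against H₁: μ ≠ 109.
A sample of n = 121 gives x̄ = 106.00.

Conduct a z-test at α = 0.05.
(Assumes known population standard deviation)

Answer: z = -1.4348, fail to reject H₀

Derivation:
Standard error: SE = σ/√n = 23/√121 = 2.0909
z-statistic: z = (x̄ - μ₀)/SE = (106.00 - 109)/2.0909 = -1.4348
Critical value: ±1.960
p-value = 0.1513
Decision: fail to reject H₀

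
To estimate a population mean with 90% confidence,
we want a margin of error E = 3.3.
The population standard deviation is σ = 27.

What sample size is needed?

Answer: n = 182

Derivation:
z_0.05 = 1.645
n = (z×σ/E)² = (1.645×27/3.3)²
n = 181.1471
Round up: n = 182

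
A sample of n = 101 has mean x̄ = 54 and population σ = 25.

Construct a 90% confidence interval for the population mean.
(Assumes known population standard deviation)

Answer: (49.9079, 58.0921)

Derivation:
Confidence level: 90%, α = 0.1
z_0.05 = 1.645
SE = σ/√n = 25/√101 = 2.4876
Margin of error = 1.645 × 2.4876 = 4.0921
CI: x̄ ± margin = 54 ± 4.0921
CI: (49.9079, 58.0921)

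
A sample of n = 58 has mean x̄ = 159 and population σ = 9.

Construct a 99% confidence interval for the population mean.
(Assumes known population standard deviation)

Answer: (155.9557, 162.0443)

Derivation:
Confidence level: 99%, α = 0.01
z_0.005 = 2.576
SE = σ/√n = 9/√58 = 1.1818
Margin of error = 2.576 × 1.1818 = 3.0443
CI: x̄ ± margin = 159 ± 3.0443
CI: (155.9557, 162.0443)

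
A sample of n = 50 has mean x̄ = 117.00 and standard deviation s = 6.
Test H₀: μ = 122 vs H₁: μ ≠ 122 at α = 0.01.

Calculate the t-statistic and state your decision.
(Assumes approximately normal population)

Answer: t = -5.8928, reject H₀

Derivation:
df = n - 1 = 49
SE = s/√n = 6/√50 = 0.8485
t = (x̄ - μ₀)/SE = (117.00 - 122)/0.8485 = -5.8928
Critical value: t_{0.005,49} = ±2.680
p-value < 0.0001
Decision: reject H₀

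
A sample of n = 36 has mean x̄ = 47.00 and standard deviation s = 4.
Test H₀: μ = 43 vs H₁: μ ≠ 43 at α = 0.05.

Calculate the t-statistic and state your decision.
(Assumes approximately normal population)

Answer: t = 5.9997, reject H₀

Derivation:
df = n - 1 = 35
SE = s/√n = 4/√36 = 0.6667
t = (x̄ - μ₀)/SE = (47.00 - 43)/0.6667 = 5.9997
Critical value: t_{0.025,35} = ±2.030
p-value < 0.0001
Decision: reject H₀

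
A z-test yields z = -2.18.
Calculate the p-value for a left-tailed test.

Answer: p-value ≈ 0.0146

Derivation:
For z = -2.18:
p = P(Z < -2.18) = Φ(-2.18) = 0.0146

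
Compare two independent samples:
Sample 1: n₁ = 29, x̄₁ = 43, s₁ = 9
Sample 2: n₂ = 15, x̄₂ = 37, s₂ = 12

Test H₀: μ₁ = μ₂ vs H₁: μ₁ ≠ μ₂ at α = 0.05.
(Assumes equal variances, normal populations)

Pooled variance: s²_p = [28×9² + 14×12²]/(42) = 102.0000
s_p = 10.0995
SE = s_p×√(1/n₁ + 1/n₂) = 10.0995×√(1/29 + 1/15) = 3.2120
t = (x̄₁ - x̄₂)/SE = (43 - 37)/3.2120 = 1.8680
df = 42, t-critical = ±2.018
Decision: fail to reject H₀

Answer: t = 1.8680, fail to reject H₀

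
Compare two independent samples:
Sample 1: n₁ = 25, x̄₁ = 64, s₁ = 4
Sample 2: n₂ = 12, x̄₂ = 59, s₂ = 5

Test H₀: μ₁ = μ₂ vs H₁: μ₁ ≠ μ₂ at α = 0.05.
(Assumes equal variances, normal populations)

Pooled variance: s²_p = [24×4² + 11×5²]/(35) = 18.8286
s_p = 4.3392
SE = s_p×√(1/n₁ + 1/n₂) = 4.3392×√(1/25 + 1/12) = 1.5239
t = (x̄₁ - x̄₂)/SE = (64 - 59)/1.5239 = 3.2811
df = 35, t-critical = ±2.030
Decision: reject H₀

Answer: t = 3.2811, reject H₀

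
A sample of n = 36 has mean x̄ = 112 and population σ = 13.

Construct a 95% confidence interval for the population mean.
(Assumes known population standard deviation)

Confidence level: 95%, α = 0.05
z_0.025 = 1.960
SE = σ/√n = 13/√36 = 2.1667
Margin of error = 1.960 × 2.1667 = 4.2467
CI: x̄ ± margin = 112 ± 4.2467
CI: (107.7533, 116.2467)

Answer: (107.7533, 116.2467)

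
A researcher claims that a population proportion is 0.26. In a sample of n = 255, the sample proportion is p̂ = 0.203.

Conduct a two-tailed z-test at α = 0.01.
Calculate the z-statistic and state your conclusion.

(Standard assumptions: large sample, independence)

H₀: p = 0.26, H₁: p ≠ 0.26
Standard error: SE = √(p₀(1-p₀)/n) = √(0.26×0.74/255) = 0.027468
z-statistic: z = (p̂ - p₀)/SE = (0.203 - 0.26)/0.027468 = -2.0751
Critical value: z_0.005 = ±2.576
p-value = 0.0380
Decision: fail to reject H₀ at α = 0.01

Answer: z = -2.0751, fail to reject H₀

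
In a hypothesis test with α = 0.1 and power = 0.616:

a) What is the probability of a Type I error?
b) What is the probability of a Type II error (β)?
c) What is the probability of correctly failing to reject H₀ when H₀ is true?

a) Type I error probability = α = 0.1
b) Power = P(reject H₀ | H₁ true) = 1 - β = 0.616, so Type II error probability = β = 1 - Power = 0.384
c) P(fail to reject H₀ | H₀ true) = 1 - α = 0.9

Answer: a) 0.1, b) 0.384, c) 0.9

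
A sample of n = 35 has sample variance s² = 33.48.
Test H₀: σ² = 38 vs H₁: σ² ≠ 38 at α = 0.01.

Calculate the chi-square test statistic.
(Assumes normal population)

df = n - 1 = 34
χ² = (n-1)s²/σ₀² = 34×33.48/38 = 29.9558
Critical values: χ²_{0.995,34} = 16.501, χ²_{0.005,34} = 58.964
Rejection region: χ² < 16.501 or χ² > 58.964
Decision: fail to reject H₀

Answer: χ² = 29.9558, fail to reject H₀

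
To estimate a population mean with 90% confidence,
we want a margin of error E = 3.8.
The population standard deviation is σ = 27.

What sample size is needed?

Answer: n = 137

Derivation:
z_0.05 = 1.645
n = (z×σ/E)² = (1.645×27/3.8)²
n = 136.6130
Round up: n = 137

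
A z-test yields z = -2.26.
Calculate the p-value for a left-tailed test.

Answer: p-value ≈ 0.0119

Derivation:
For z = -2.26:
p = P(Z < -2.26) = Φ(-2.26) = 0.0119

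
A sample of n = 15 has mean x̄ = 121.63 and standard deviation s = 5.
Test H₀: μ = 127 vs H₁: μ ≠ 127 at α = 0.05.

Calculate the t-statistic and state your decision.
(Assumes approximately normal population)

df = n - 1 = 14
SE = s/√n = 5/√15 = 1.2910
t = (x̄ - μ₀)/SE = (121.63 - 127)/1.2910 = -4.1596
Critical value: t_{0.025,14} = ±2.145
p-value ≈ 0.0010
Decision: reject H₀

Answer: t = -4.1596, reject H₀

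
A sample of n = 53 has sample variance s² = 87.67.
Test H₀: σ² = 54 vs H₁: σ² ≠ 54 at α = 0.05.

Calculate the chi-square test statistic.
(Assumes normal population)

Answer: χ² = 84.4230, reject H₀

Derivation:
df = n - 1 = 52
χ² = (n-1)s²/σ₀² = 52×87.67/54 = 84.4230
Critical values: χ²_{0.975,52} = 33.968, χ²_{0.025,52} = 73.810
Rejection region: χ² < 33.968 or χ² > 73.810
Decision: reject H₀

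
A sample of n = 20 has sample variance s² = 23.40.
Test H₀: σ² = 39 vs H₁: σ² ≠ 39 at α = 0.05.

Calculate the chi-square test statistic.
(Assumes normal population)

Answer: χ² = 11.4000, fail to reject H₀

Derivation:
df = n - 1 = 19
χ² = (n-1)s²/σ₀² = 19×23.40/39 = 11.4000
Critical values: χ²_{0.975,19} = 8.907, χ²_{0.025,19} = 32.852
Rejection region: χ² < 8.907 or χ² > 32.852
Decision: fail to reject H₀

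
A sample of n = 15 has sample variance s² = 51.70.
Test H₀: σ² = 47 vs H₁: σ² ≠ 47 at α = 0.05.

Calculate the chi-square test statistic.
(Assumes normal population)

df = n - 1 = 14
χ² = (n-1)s²/σ₀² = 14×51.70/47 = 15.4000
Critical values: χ²_{0.975,14} = 5.629, χ²_{0.025,14} = 26.119
Rejection region: χ² < 5.629 or χ² > 26.119
Decision: fail to reject H₀

Answer: χ² = 15.4000, fail to reject H₀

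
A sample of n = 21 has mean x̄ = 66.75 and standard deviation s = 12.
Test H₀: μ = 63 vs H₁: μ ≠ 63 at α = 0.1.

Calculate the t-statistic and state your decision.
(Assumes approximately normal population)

df = n - 1 = 20
SE = s/√n = 12/√21 = 2.6186
t = (x̄ - μ₀)/SE = (66.75 - 63)/2.6186 = 1.4321
Critical value: t_{0.05,20} = ±1.725
p-value ≈ 0.1676
Decision: fail to reject H₀

Answer: t = 1.4321, fail to reject H₀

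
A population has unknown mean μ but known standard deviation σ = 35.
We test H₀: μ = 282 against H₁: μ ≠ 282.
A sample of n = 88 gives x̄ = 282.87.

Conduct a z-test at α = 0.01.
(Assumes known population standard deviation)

Answer: z = 0.2332, fail to reject H₀

Derivation:
Standard error: SE = σ/√n = 35/√88 = 3.7310
z-statistic: z = (x̄ - μ₀)/SE = (282.87 - 282)/3.7310 = 0.2332
Critical value: ±2.576
p-value = 0.8156
Decision: fail to reject H₀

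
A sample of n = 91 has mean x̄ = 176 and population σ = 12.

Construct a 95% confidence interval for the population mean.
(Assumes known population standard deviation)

Confidence level: 95%, α = 0.05
z_0.025 = 1.960
SE = σ/√n = 12/√91 = 1.2579
Margin of error = 1.960 × 1.2579 = 2.4655
CI: x̄ ± margin = 176 ± 2.4655
CI: (173.5345, 178.4655)

Answer: (173.5345, 178.4655)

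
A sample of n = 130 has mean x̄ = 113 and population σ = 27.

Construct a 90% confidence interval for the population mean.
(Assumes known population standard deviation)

Answer: (109.1045, 116.8955)

Derivation:
Confidence level: 90%, α = 0.1
z_0.05 = 1.645
SE = σ/√n = 27/√130 = 2.3681
Margin of error = 1.645 × 2.3681 = 3.8955
CI: x̄ ± margin = 113 ± 3.8955
CI: (109.1045, 116.8955)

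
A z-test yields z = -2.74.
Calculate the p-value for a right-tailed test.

Answer: p-value ≈ 0.9969

Derivation:
For z = -2.74:
p = P(Z > -2.74) = 1 - Φ(-2.74) = 0.9969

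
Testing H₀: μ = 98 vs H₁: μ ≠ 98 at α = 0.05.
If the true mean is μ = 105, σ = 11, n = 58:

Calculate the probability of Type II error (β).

Answer: β ≈ 0.0019

Derivation:
SE = σ/√n = 11/√58 = 1.4444
Critical values: μ₀ ± z_0.025×SE = 98 ± 1.960×1.4444
Acceptance region: (95.1690, 100.8310)
Under H₁ (μ = 105): z_high = (100.8310 - 105)/1.4444 = -2.8863, z_low = (95.1690 - 105)/1.4444 = -6.8063
β = P(not reject | H₁) = Φ(-2.8863) - Φ(-6.8063) ≈ 0.0019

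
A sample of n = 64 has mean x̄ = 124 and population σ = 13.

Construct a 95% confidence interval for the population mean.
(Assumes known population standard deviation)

Confidence level: 95%, α = 0.05
z_0.025 = 1.960
SE = σ/√n = 13/√64 = 1.6250
Margin of error = 1.960 × 1.6250 = 3.1850
CI: x̄ ± margin = 124 ± 3.1850
CI: (120.8150, 127.1850)

Answer: (120.8150, 127.1850)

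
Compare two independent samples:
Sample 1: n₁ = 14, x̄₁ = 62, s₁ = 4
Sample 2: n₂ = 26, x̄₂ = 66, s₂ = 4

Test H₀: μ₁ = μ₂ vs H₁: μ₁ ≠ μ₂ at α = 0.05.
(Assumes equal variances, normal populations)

Pooled variance: s²_p = [13×4² + 25×4²]/(38) = 16.0000
s_p = 4.0000
SE = s_p×√(1/n₁ + 1/n₂) = 4.0000×√(1/14 + 1/26) = 1.3260
t = (x̄₁ - x̄₂)/SE = (62 - 66)/1.3260 = -3.0166
df = 38, t-critical = ±2.024
Decision: reject H₀

Answer: t = -3.0166, reject H₀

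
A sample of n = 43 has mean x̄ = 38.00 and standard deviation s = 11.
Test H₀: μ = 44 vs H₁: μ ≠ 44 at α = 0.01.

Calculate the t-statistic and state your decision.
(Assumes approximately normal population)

df = n - 1 = 42
SE = s/√n = 11/√43 = 1.6775
t = (x̄ - μ₀)/SE = (38.00 - 44)/1.6775 = -3.5768
Critical value: t_{0.005,42} = ±2.698
p-value ≈ 0.0009
Decision: reject H₀

Answer: t = -3.5768, reject H₀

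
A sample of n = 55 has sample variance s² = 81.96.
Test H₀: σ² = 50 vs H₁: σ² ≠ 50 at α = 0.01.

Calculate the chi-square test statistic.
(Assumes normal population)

Answer: χ² = 88.5168, reject H₀

Derivation:
df = n - 1 = 54
χ² = (n-1)s²/σ₀² = 54×81.96/50 = 88.5168
Critical values: χ²_{0.995,54} = 30.981, χ²_{0.005,54} = 84.502
Rejection region: χ² < 30.981 or χ² > 84.502
Decision: reject H₀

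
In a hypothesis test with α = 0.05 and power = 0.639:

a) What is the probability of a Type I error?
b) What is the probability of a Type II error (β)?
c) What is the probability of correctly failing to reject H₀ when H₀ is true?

Answer: a) 0.05, b) 0.361, c) 0.95

Derivation:
a) Type I error probability = α = 0.05
b) Power = P(reject H₀ | H₁ true) = 1 - β = 0.639, so Type II error probability = β = 1 - Power = 0.361
c) P(fail to reject H₀ | H₀ true) = 1 - α = 0.95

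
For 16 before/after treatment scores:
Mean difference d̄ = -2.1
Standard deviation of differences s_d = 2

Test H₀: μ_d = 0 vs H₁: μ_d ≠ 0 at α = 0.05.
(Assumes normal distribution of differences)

df = n - 1 = 15
SE = s_d/√n = 2/√16 = 0.5000
t = d̄/SE = -2.1/0.5000 = -4.2000
Critical value: t_{0.025,15} = ±2.131
p-value ≈ 0.0008
Decision: reject H₀

Answer: t = -4.2000, reject H₀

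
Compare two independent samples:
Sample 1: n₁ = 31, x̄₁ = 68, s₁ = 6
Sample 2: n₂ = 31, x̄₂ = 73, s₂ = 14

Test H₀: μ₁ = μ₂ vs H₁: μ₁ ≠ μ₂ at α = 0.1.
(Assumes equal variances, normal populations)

Pooled variance: s²_p = [30×6² + 30×14²]/(60) = 116.0000
s_p = 10.7703
SE = s_p×√(1/n₁ + 1/n₂) = 10.7703×√(1/31 + 1/31) = 2.7357
t = (x̄₁ - x̄₂)/SE = (68 - 73)/2.7357 = -1.8277
df = 60, t-critical = ±1.671
Decision: reject H₀

Answer: t = -1.8277, reject H₀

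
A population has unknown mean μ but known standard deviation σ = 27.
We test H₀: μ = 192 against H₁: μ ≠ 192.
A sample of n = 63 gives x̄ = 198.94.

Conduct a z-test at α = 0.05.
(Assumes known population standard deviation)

Standard error: SE = σ/√n = 27/√63 = 3.4017
z-statistic: z = (x̄ - μ₀)/SE = (198.94 - 192)/3.4017 = 2.0402
Critical value: ±1.960
p-value = 0.0413
Decision: reject H₀

Answer: z = 2.0402, reject H₀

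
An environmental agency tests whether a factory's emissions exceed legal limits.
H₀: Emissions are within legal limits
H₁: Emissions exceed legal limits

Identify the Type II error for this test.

Answer: Failing to cite a factory whose emissions actually exceed the limit

Derivation:
A Type I error (probability α) occurs when we reject a true H₀.
A Type II error (probability β) occurs when we fail to reject a false H₀.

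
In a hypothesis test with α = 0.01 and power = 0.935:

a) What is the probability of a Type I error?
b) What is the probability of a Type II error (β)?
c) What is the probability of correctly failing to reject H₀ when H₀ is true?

a) Type I error probability = α = 0.01
b) Power = P(reject H₀ | H₁ true) = 1 - β = 0.935, so Type II error probability = β = 1 - Power = 0.065
c) P(fail to reject H₀ | H₀ true) = 1 - α = 0.99

Answer: a) 0.01, b) 0.065, c) 0.99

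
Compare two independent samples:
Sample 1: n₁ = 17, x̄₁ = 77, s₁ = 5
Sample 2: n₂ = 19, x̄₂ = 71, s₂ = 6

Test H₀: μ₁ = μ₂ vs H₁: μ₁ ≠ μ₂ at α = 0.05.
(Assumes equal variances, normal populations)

Pooled variance: s²_p = [16×5² + 18×6²]/(34) = 30.8235
s_p = 5.5519
SE = s_p×√(1/n₁ + 1/n₂) = 5.5519×√(1/17 + 1/19) = 1.8535
t = (x̄₁ - x̄₂)/SE = (77 - 71)/1.8535 = 3.2371
df = 34, t-critical = ±2.032
Decision: reject H₀

Answer: t = 3.2371, reject H₀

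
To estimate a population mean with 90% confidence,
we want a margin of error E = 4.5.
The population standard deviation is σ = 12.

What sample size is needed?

z_0.05 = 1.645
n = (z×σ/E)² = (1.645×12/4.5)²
n = 19.2428
Round up: n = 20

Answer: n = 20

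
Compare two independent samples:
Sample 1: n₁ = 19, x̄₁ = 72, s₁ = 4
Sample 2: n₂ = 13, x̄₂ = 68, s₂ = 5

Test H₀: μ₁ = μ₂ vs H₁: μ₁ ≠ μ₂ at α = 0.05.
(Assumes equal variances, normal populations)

Pooled variance: s²_p = [18×4² + 12×5²]/(30) = 19.6000
s_p = 4.4272
SE = s_p×√(1/n₁ + 1/n₂) = 4.4272×√(1/19 + 1/13) = 1.5935
t = (x̄₁ - x̄₂)/SE = (72 - 68)/1.5935 = 2.5102
df = 30, t-critical = ±2.042
Decision: reject H₀

Answer: t = 2.5102, reject H₀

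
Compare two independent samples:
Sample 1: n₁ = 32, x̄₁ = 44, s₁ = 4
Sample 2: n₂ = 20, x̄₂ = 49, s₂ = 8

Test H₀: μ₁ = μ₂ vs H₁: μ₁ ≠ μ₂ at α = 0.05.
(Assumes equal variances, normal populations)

Pooled variance: s²_p = [31×4² + 19×8²]/(50) = 34.2400
s_p = 5.8515
SE = s_p×√(1/n₁ + 1/n₂) = 5.8515×√(1/32 + 1/20) = 1.6679
t = (x̄₁ - x̄₂)/SE = (44 - 49)/1.6679 = -2.9978
df = 50, t-critical = ±2.009
Decision: reject H₀

Answer: t = -2.9978, reject H₀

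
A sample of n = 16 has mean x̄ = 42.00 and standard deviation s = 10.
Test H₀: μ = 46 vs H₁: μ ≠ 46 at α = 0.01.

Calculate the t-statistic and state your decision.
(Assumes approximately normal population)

df = n - 1 = 15
SE = s/√n = 10/√16 = 2.5000
t = (x̄ - μ₀)/SE = (42.00 - 46)/2.5000 = -1.6000
Critical value: t_{0.005,15} = ±2.947
p-value ≈ 0.1304
Decision: fail to reject H₀

Answer: t = -1.6000, fail to reject H₀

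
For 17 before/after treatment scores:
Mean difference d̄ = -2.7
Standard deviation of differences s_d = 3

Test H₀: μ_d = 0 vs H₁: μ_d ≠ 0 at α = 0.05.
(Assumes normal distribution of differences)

Answer: t = -3.7108, reject H₀

Derivation:
df = n - 1 = 16
SE = s_d/√n = 3/√17 = 0.7276
t = d̄/SE = -2.7/0.7276 = -3.7108
Critical value: t_{0.025,16} = ±2.120
p-value ≈ 0.0019
Decision: reject H₀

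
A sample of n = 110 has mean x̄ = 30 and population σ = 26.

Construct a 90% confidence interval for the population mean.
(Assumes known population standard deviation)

Confidence level: 90%, α = 0.1
z_0.05 = 1.645
SE = σ/√n = 26/√110 = 2.4790
Margin of error = 1.645 × 2.4790 = 4.0780
CI: x̄ ± margin = 30 ± 4.0780
CI: (25.9220, 34.0780)

Answer: (25.9220, 34.0780)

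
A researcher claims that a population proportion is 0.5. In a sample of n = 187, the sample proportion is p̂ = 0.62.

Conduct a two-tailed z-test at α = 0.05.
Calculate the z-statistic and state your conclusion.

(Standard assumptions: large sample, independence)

Answer: z = 3.2819, reject H₀

Derivation:
H₀: p = 0.5, H₁: p ≠ 0.5
Standard error: SE = √(p₀(1-p₀)/n) = √(0.5×0.5/187) = 0.036564
z-statistic: z = (p̂ - p₀)/SE = (0.62 - 0.5)/0.036564 = 3.2819
Critical value: z_0.025 = ±1.960
p-value = 0.0010
Decision: reject H₀ at α = 0.05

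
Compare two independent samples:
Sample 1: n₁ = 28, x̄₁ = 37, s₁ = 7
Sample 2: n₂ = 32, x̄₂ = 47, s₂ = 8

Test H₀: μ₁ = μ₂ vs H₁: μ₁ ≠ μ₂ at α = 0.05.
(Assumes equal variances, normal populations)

Pooled variance: s²_p = [27×7² + 31×8²]/(58) = 57.0172
s_p = 7.5510
SE = s_p×√(1/n₁ + 1/n₂) = 7.5510×√(1/28 + 1/32) = 1.9540
t = (x̄₁ - x̄₂)/SE = (37 - 47)/1.9540 = -5.1177
df = 58, t-critical = ±2.002
Decision: reject H₀

Answer: t = -5.1177, reject H₀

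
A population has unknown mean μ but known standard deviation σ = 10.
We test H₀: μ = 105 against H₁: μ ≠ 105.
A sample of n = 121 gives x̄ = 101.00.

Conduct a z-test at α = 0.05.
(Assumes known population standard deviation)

Standard error: SE = σ/√n = 10/√121 = 0.9091
z-statistic: z = (x̄ - μ₀)/SE = (101.00 - 105)/0.9091 = -4.4000
Critical value: ±1.960
p-value < 0.0001
Decision: reject H₀

Answer: z = -4.4000, reject H₀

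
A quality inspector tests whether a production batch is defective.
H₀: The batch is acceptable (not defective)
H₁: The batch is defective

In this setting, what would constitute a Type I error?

Answer: Rejecting an acceptable batch

Derivation:
Type I error (α): Rejecting H₀ when H₀ is true
Type II error (β): Failing to reject H₀ when H₁ is true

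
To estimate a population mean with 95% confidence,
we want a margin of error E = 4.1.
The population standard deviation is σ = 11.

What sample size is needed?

z_0.025 = 1.960
n = (z×σ/E)² = (1.960×11/4.1)²
n = 27.6522
Round up: n = 28

Answer: n = 28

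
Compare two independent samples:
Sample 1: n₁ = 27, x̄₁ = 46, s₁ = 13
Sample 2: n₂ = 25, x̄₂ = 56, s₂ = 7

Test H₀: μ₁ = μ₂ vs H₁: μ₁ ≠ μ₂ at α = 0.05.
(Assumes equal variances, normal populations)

Answer: t = -3.4136, reject H₀

Derivation:
Pooled variance: s²_p = [26×13² + 24×7²]/(50) = 111.4000
s_p = 10.5546
SE = s_p×√(1/n₁ + 1/n₂) = 10.5546×√(1/27 + 1/25) = 2.9295
t = (x̄₁ - x̄₂)/SE = (46 - 56)/2.9295 = -3.4136
df = 50, t-critical = ±2.009
Decision: reject H₀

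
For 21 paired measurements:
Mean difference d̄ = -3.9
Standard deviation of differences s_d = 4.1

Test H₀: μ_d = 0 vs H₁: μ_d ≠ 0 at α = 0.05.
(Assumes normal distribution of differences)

df = n - 1 = 20
SE = s_d/√n = 4.1/√21 = 0.8947
t = d̄/SE = -3.9/0.8947 = -4.3590
Critical value: t_{0.025,20} = ±2.086
p-value ≈ 0.0003
Decision: reject H₀

Answer: t = -4.3590, reject H₀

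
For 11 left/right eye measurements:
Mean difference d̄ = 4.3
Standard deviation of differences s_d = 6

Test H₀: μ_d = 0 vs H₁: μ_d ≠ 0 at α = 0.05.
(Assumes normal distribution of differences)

df = n - 1 = 10
SE = s_d/√n = 6/√11 = 1.8091
t = d̄/SE = 4.3/1.8091 = 2.3769
Critical value: t_{0.025,10} = ±2.228
p-value ≈ 0.0388
Decision: reject H₀

Answer: t = 2.3769, reject H₀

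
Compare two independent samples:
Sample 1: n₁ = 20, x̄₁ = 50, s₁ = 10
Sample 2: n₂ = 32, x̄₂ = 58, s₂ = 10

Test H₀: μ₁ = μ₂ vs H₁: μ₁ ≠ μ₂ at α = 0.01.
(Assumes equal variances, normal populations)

Pooled variance: s²_p = [19×10² + 31×10²]/(50) = 100.0000
s_p = 10.0000
SE = s_p×√(1/n₁ + 1/n₂) = 10.0000×√(1/20 + 1/32) = 2.8504
t = (x̄₁ - x̄₂)/SE = (50 - 58)/2.8504 = -2.8066
df = 50, t-critical = ±2.678
Decision: reject H₀

Answer: t = -2.8066, reject H₀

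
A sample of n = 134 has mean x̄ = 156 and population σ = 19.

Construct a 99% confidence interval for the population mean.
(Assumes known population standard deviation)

Confidence level: 99%, α = 0.01
z_0.005 = 2.576
SE = σ/√n = 19/√134 = 1.6414
Margin of error = 2.576 × 1.6414 = 4.2282
CI: x̄ ± margin = 156 ± 4.2282
CI: (151.7718, 160.2282)

Answer: (151.7718, 160.2282)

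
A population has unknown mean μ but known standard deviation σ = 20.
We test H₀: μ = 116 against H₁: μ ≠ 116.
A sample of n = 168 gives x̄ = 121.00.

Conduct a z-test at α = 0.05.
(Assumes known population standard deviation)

Standard error: SE = σ/√n = 20/√168 = 1.5430
z-statistic: z = (x̄ - μ₀)/SE = (121.00 - 116)/1.5430 = 3.2404
Critical value: ±1.960
p-value = 0.0012
Decision: reject H₀

Answer: z = 3.2404, reject H₀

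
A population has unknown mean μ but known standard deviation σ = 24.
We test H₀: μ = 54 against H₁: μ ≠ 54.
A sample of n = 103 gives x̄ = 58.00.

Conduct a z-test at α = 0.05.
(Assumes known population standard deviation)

Standard error: SE = σ/√n = 24/√103 = 2.3648
z-statistic: z = (x̄ - μ₀)/SE = (58.00 - 54)/2.3648 = 1.6915
Critical value: ±1.960
p-value = 0.0907
Decision: fail to reject H₀

Answer: z = 1.6915, fail to reject H₀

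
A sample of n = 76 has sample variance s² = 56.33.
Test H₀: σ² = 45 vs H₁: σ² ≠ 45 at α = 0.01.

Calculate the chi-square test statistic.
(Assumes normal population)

Answer: χ² = 93.8833, fail to reject H₀

Derivation:
df = n - 1 = 75
χ² = (n-1)s²/σ₀² = 75×56.33/45 = 93.8833
Critical values: χ²_{0.995,75} = 47.206, χ²_{0.005,75} = 110.286
Rejection region: χ² < 47.206 or χ² > 110.286
Decision: fail to reject H₀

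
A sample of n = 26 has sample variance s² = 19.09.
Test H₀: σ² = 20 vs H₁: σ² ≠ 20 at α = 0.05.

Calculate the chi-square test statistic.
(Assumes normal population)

Answer: χ² = 23.8625, fail to reject H₀

Derivation:
df = n - 1 = 25
χ² = (n-1)s²/σ₀² = 25×19.09/20 = 23.8625
Critical values: χ²_{0.975,25} = 13.120, χ²_{0.025,25} = 40.646
Rejection region: χ² < 13.120 or χ² > 40.646
Decision: fail to reject H₀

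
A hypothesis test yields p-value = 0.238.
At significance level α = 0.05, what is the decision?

Answer: fail to reject H₀

Derivation:
Compare p-value to α:
0.238 ≥ 0.05
Decision: fail to reject H₀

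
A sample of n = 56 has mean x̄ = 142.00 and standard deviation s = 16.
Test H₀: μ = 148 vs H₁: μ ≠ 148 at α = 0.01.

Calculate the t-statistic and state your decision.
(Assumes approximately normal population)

df = n - 1 = 55
SE = s/√n = 16/√56 = 2.1381
t = (x̄ - μ₀)/SE = (142.00 - 148)/2.1381 = -2.8062
Critical value: t_{0.005,55} = ±2.668
p-value ≈ 0.0069
Decision: reject H₀

Answer: t = -2.8062, reject H₀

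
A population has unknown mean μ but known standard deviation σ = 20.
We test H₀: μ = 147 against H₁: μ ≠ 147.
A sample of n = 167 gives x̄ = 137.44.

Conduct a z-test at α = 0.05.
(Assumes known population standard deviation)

Answer: z = -6.1773, reject H₀

Derivation:
Standard error: SE = σ/√n = 20/√167 = 1.5476
z-statistic: z = (x̄ - μ₀)/SE = (137.44 - 147)/1.5476 = -6.1773
Critical value: ±1.960
p-value < 0.0001
Decision: reject H₀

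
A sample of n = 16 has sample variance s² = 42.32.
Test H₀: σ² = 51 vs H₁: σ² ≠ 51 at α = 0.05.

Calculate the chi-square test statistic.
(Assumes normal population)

Answer: χ² = 12.4471, fail to reject H₀

Derivation:
df = n - 1 = 15
χ² = (n-1)s²/σ₀² = 15×42.32/51 = 12.4471
Critical values: χ²_{0.975,15} = 6.262, χ²_{0.025,15} = 27.488
Rejection region: χ² < 6.262 or χ² > 27.488
Decision: fail to reject H₀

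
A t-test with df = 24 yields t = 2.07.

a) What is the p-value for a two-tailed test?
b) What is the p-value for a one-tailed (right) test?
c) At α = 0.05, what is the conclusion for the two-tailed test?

Using t-distribution with df = 24:
a) Two-tailed: p = 2×P(T > 2.07) = 0.0494
b) One-tailed: p = P(T > 2.07) = 0.0247
c) 0.0494 < 0.05, reject H₀

Answer: a) 0.0494, b) 0.0247, c) reject H₀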